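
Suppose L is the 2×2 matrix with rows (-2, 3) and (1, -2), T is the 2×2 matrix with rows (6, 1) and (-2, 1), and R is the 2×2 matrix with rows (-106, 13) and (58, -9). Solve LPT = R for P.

Isolating P: multiply by L⁻¹ from the left and T⁻¹ from the right, so P = L⁻¹RT⁻¹.
det L = 1; the adjugate gives L⁻¹ = [[-2, -3], [-1, -2]].
T has determinant 8; T⁻¹ = [[1/8, -1/8], [1/4, 3/4]].
L⁻¹R = [[38, 1], [-10, 5]].
P = (L⁻¹R)T⁻¹ = [[5, -4], [0, 5]].

P = [[5, -4], [0, 5]]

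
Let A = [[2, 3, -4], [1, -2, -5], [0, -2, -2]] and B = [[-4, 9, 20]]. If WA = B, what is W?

W = [[1, -6, 3]]

Right-multiplying both sides by A⁻¹ gives W = BA⁻¹.
det A = 2, so A⁻¹ = [[-3, 7, -23/2], [1, -2, 3], [-1, 2, -7/2]].
W = BA⁻¹ = [[-4, 9, 20]] · [[-3, 7, -23/2], [1, -2, 3], [-1, 2, -7/2]] = [[1, -6, 3]].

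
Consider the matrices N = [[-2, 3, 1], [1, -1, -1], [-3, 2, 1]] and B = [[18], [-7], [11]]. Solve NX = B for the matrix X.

N is on the left of X, so left-multiply by N⁻¹: X = N⁻¹B.
N has determinant 3; N⁻¹ = [[1/3, -1/3, -2/3], [2/3, 1/3, -1/3], [-1/3, -5/3, -1/3]].
X = N⁻¹B = [[1/3, -1/3, -2/3], [2/3, 1/3, -1/3], [-1/3, -5/3, -1/3]] · [[18], [-7], [11]] = [[1], [6], [2]].

X = [[1], [6], [2]]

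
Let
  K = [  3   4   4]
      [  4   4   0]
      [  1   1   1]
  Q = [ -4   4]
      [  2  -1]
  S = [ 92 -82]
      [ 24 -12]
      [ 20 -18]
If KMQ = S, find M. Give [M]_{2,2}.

M = K⁻¹SQ⁻¹ (apply K⁻¹ on the left and Q⁻¹ on the right).
K has determinant -4; K⁻¹ = [[-1, 0, 4], [1, 1/4, -4], [0, -1/4, 1]].
det Q = -4; the adjugate gives Q⁻¹ = [[1/4, 1], [1/2, 1]].
K⁻¹S = [[-12, 10], [18, -13], [14, -15]].
M = (K⁻¹S)Q⁻¹ = [[2, -2], [-2, 5], [-4, -1]].

5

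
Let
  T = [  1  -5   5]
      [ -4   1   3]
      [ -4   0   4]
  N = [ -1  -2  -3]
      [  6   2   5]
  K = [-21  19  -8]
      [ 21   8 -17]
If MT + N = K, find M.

M = [[-4, 1, 3], [-1, 1, -5]]

MT = K − N = [[-20, 21, -5], [15, 6, -22]].
T is on the right of M, so right-multiply by T⁻¹: M = (K − N)T⁻¹.
det T = 4; the adjugate gives T⁻¹ = [[1, 5, -5], [1, 6, -23/4], [1, 5, -19/4]].
M = (K − N)T⁻¹ = [[-4, 1, 3], [-1, 1, -5]].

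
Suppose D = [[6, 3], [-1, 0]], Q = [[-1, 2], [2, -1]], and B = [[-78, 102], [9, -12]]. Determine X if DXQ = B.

X = [[5, -2], [4, -2]]

Isolating X: multiply by D⁻¹ from the left and Q⁻¹ from the right, so X = D⁻¹BQ⁻¹.
det D = 3; the adjugate gives D⁻¹ = [[0, -1], [1/3, 2]].
Q has determinant -3; Q⁻¹ = [[1/3, 2/3], [2/3, 1/3]].
D⁻¹B = [[-9, 12], [-8, 10]].
X = (D⁻¹B)Q⁻¹ = [[5, -2], [4, -2]].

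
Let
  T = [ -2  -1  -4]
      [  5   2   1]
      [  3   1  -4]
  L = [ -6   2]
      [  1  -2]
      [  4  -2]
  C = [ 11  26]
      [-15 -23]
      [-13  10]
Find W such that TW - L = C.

W = [[-4, -4], [3, 0], [0, -5]]

TW = C + L = [[5, 28], [-14, -25], [-9, 8]].
T is on the left of W, so left-multiply by T⁻¹: W = T⁻¹(C + L).
det T = -1; the adjugate gives T⁻¹ = [[9, 8, -7], [-23, -20, 18], [1, 1, -1]].
W = T⁻¹(C + L) = [[-4, -4], [3, 0], [0, -5]].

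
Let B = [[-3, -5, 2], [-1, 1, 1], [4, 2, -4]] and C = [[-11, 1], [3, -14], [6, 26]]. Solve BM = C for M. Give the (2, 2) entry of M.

-5

Left-multiplying both sides by B⁻¹ gives M = B⁻¹C.
B has determinant 6; B⁻¹ = [[-1, -8/3, -7/6], [0, 2/3, 1/6], [-1, -7/3, -4/3]].
M = B⁻¹C = [[-1, -8/3, -7/6], [0, 2/3, 1/6], [-1, -7/3, -4/3]] · [[-11, 1], [3, -14], [6, 26]] = [[-4, 6], [3, -5], [-4, -3]].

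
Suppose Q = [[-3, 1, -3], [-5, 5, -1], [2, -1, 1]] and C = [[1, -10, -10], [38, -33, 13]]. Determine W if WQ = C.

W = [[4, -3, -1], [-2, -6, 1]]

Since Q sits to the right of W, W = CQ⁻¹.
det Q = 6, so Q⁻¹ = [[2/3, 1/3, 7/3], [1/2, 1/2, 2], [-5/6, -1/6, -5/3]].
W = CQ⁻¹ = [[1, -10, -10], [38, -33, 13]] · [[2/3, 1/3, 7/3], [1/2, 1/2, 2], [-5/6, -1/6, -5/3]] = [[4, -3, -1], [-2, -6, 1]].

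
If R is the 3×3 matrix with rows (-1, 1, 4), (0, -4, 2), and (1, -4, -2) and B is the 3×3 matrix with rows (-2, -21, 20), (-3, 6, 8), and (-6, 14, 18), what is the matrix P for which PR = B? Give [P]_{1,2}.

5

R is on the right of P, so right-multiply by R⁻¹: P = BR⁻¹.
det R = 2, so R⁻¹ = [[8, -7, 9], [1, -1, 1], [2, -3/2, 2]].
P = BR⁻¹ = [[-2, -21, 20], [-3, 6, 8], [-6, 14, 18]] · [[8, -7, 9], [1, -1, 1], [2, -3/2, 2]] = [[3, 5, 1], [-2, 3, -5], [2, 1, -4]].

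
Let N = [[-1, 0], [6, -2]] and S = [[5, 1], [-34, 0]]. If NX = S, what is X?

Since N multiplies X on the left, X = N⁻¹S.
det N = 2, so N⁻¹ = [[-1, 0], [-3, -1/2]].
X = N⁻¹S = [[-1, 0], [-3, -1/2]] · [[5, 1], [-34, 0]] = [[-5, -1], [2, -3]].

X = [[-5, -1], [2, -3]]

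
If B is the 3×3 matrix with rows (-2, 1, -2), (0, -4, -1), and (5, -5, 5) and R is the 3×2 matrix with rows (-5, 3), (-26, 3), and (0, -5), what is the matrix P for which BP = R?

Left-multiplying both sides by B⁻¹ gives P = B⁻¹R.
B has determinant 5; B⁻¹ = [[-5, 1, -9/5], [-1, 0, -2/5], [4, -1, 8/5]].
P = B⁻¹R = [[-5, 1, -9/5], [-1, 0, -2/5], [4, -1, 8/5]] · [[-5, 3], [-26, 3], [0, -5]] = [[-1, -3], [5, -1], [6, 1]].

P = [[-1, -3], [5, -1], [6, 1]]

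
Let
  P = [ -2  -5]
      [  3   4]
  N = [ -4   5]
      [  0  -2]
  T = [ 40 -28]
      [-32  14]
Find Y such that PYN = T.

Y = [[0, 3], [2, 1]]

Isolating Y: multiply by P⁻¹ from the left and N⁻¹ from the right, so Y = P⁻¹TN⁻¹.
P has determinant 7; P⁻¹ = [[4/7, 5/7], [-3/7, -2/7]].
N has determinant 8; N⁻¹ = [[-1/4, -5/8], [0, -1/2]].
P⁻¹T = [[0, -6], [-8, 8]].
Y = (P⁻¹T)N⁻¹ = [[0, 3], [2, 1]].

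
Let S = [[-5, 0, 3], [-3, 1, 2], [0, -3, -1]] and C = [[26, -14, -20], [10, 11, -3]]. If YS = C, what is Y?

Y = [[-4, -2, 4], [-5, 5, -2]]

Since S sits to the right of Y, Y = CS⁻¹.
det S = 2, so S⁻¹ = [[5/2, -9/2, -3/2], [-3/2, 5/2, 1/2], [9/2, -15/2, -5/2]].
Y = CS⁻¹ = [[26, -14, -20], [10, 11, -3]] · [[5/2, -9/2, -3/2], [-3/2, 5/2, 1/2], [9/2, -15/2, -5/2]] = [[-4, -2, 4], [-5, 5, -2]].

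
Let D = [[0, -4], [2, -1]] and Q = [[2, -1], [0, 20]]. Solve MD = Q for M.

M = [[0, 1], [-5, 0]]

Right-multiplying both sides by D⁻¹ gives M = QD⁻¹.
det D = 8, so D⁻¹ = [[-1/8, 1/2], [-1/4, 0]].
M = QD⁻¹ = [[2, -1], [0, 20]] · [[-1/8, 1/2], [-1/4, 0]] = [[0, 1], [-5, 0]].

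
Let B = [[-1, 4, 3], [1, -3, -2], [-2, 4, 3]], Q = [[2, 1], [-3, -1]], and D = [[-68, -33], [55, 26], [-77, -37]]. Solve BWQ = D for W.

W = [[3, -1], [-4, 4], [-4, -5]]

Left-multiply by B⁻¹ and right-multiply by Q⁻¹: W = B⁻¹DQ⁻¹.
det B = -1, so B⁻¹ = [[1, 0, -1], [-1, -3, -1], [2, 4, 1]].
det Q = 1; the adjugate gives Q⁻¹ = [[-1, -1], [3, 2]].
B⁻¹D = [[9, 4], [-20, -8], [7, 1]].
W = (B⁻¹D)Q⁻¹ = [[3, -1], [-4, 4], [-4, -5]].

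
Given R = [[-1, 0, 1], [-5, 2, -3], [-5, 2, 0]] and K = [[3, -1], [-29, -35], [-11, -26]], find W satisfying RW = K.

R is on the left of W, so left-multiply by R⁻¹: W = R⁻¹K.
det R = -6; the adjugate gives R⁻¹ = [[-1, -1/3, 1/3], [-5/2, -5/6, 4/3], [0, -1/3, 1/3]].
W = R⁻¹K = [[-1, -1/3, 1/3], [-5/2, -5/6, 4/3], [0, -1/3, 1/3]] · [[3, -1], [-29, -35], [-11, -26]] = [[3, 4], [2, -3], [6, 3]].

W = [[3, 4], [2, -3], [6, 3]]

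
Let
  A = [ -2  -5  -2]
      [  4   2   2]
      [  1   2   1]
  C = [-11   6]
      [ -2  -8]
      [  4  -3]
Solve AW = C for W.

W = [[-2, -1], [3, 0], [0, -2]]

A is on the left of W, so left-multiply by A⁻¹: W = A⁻¹C.
det A = 2, so A⁻¹ = [[-1, 1/2, -3], [-1, 0, -2], [3, -1/2, 8]].
W = A⁻¹C = [[-1, 1/2, -3], [-1, 0, -2], [3, -1/2, 8]] · [[-11, 6], [-2, -8], [4, -3]] = [[-2, -1], [3, 0], [0, -2]].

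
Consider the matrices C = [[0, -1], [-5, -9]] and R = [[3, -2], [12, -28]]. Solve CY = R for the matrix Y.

Y = [[3, 2], [-3, 2]]

C is on the left of Y, so left-multiply by C⁻¹: Y = C⁻¹R.
C has determinant -5; C⁻¹ = [[9/5, -1/5], [-1, 0]].
Y = C⁻¹R = [[9/5, -1/5], [-1, 0]] · [[3, -2], [12, -28]] = [[3, 2], [-3, 2]].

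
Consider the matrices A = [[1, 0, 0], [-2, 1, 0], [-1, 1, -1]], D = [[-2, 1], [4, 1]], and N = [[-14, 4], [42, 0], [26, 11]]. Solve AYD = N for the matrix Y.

Y = [[5, -1], [3, 5], [-5, -2]]

Y = A⁻¹ND⁻¹ (apply A⁻¹ on the left and D⁻¹ on the right).
det A = -1; the adjugate gives A⁻¹ = [[1, 0, 0], [2, 1, 0], [1, 1, -1]].
det D = -6, so D⁻¹ = [[-1/6, 1/6], [2/3, 1/3]].
A⁻¹N = [[-14, 4], [14, 8], [2, -7]].
Y = (A⁻¹N)D⁻¹ = [[5, -1], [3, 5], [-5, -2]].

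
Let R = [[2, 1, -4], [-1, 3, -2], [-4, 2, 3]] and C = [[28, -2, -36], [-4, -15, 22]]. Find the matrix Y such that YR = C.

Right-multiplying both sides by R⁻¹ gives Y = CR⁻¹.
R has determinant -3; R⁻¹ = [[-13/3, 11/3, -10/3], [-11/3, 10/3, -8/3], [-10/3, 8/3, -7/3]].
Y = CR⁻¹ = [[28, -2, -36], [-4, -15, 22]] · [[-13/3, 11/3, -10/3], [-11/3, 10/3, -8/3], [-10/3, 8/3, -7/3]] = [[6, 0, -4], [-1, -6, 2]].

Y = [[6, 0, -4], [-1, -6, 2]]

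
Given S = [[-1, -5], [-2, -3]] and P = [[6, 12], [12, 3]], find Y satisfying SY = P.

Y = [[-6, 3], [0, -3]]

Left-multiplying both sides by S⁻¹ gives Y = S⁻¹P.
det S = -7; the adjugate gives S⁻¹ = [[3/7, -5/7], [-2/7, 1/7]].
Y = S⁻¹P = [[3/7, -5/7], [-2/7, 1/7]] · [[6, 12], [12, 3]] = [[-6, 3], [0, -3]].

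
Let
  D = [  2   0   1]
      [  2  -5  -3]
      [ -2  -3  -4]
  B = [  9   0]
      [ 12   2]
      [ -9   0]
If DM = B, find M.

Left-multiplying both sides by D⁻¹ gives M = D⁻¹B.
det D = 6; the adjugate gives D⁻¹ = [[11/6, -1/2, 5/6], [7/3, -1, 4/3], [-8/3, 1, -5/3]].
M = D⁻¹B = [[11/6, -1/2, 5/6], [7/3, -1, 4/3], [-8/3, 1, -5/3]] · [[9, 0], [12, 2], [-9, 0]] = [[3, -1], [-3, -2], [3, 2]].

M = [[3, -1], [-3, -2], [3, 2]]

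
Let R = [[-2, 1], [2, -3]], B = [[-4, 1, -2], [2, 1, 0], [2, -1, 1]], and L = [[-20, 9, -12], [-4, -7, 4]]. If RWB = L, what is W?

W = [[-3, 0, 2], [-1, 2, 2]]

Left-multiply by R⁻¹ and right-multiply by B⁻¹: W = R⁻¹LB⁻¹.
det R = 4, so R⁻¹ = [[-3/4, -1/4], [-1/2, -1/2]].
det B = 2, so B⁻¹ = [[1/2, 1/2, 1], [-1, 0, -2], [-2, -1, -3]].
R⁻¹L = [[16, -5, 8], [12, -1, 4]].
W = (R⁻¹L)B⁻¹ = [[-3, 0, 2], [-1, 2, 2]].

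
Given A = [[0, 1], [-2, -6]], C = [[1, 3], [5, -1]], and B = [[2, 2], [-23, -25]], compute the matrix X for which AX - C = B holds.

AX = B + C = [[3, 5], [-18, -26]].
Since A multiplies X on the left, X = A⁻¹(B + C).
det A = 2; the adjugate gives A⁻¹ = [[-3, -1/2], [1, 0]].
X = A⁻¹(B + C) = [[0, -2], [3, 5]].

X = [[0, -2], [3, 5]]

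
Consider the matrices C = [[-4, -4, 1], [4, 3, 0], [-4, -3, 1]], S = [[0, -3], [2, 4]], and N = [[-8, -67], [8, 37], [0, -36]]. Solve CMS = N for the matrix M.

M = C⁻¹NS⁻¹ (apply C⁻¹ on the left and S⁻¹ on the right).
det C = 4, so C⁻¹ = [[3/4, 1/4, -3/4], [-1, 0, 1], [0, 1, 1]].
S has determinant 6; S⁻¹ = [[2/3, 1/2], [-1/3, 0]].
C⁻¹N = [[-4, -14], [8, 31], [8, 1]].
M = (C⁻¹N)S⁻¹ = [[2, -2], [-5, 4], [5, 4]].

M = [[2, -2], [-5, 4], [5, 4]]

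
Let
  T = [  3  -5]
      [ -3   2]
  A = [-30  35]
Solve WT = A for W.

T is on the right of W, so right-multiply by T⁻¹: W = AT⁻¹.
det T = -9, so T⁻¹ = [[-2/9, -5/9], [-1/3, -1/3]].
W = AT⁻¹ = [[-30, 35]] · [[-2/9, -5/9], [-1/3, -1/3]] = [[-5, 5]].

W = [[-5, 5]]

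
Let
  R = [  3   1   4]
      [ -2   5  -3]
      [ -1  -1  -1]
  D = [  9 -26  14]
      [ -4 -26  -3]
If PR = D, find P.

P = [[0, -5, 1], [-3, -4, 3]]

Right-multiplying both sides by R⁻¹ gives P = DR⁻¹.
det R = 5; the adjugate gives R⁻¹ = [[-8/5, -3/5, -23/5], [1/5, 1/5, 1/5], [7/5, 2/5, 17/5]].
P = DR⁻¹ = [[9, -26, 14], [-4, -26, -3]] · [[-8/5, -3/5, -23/5], [1/5, 1/5, 1/5], [7/5, 2/5, 17/5]] = [[0, -5, 1], [-3, -4, 3]].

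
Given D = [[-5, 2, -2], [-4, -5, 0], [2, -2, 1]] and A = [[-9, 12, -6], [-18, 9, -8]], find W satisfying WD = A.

W = [[5, -2, 4], [6, -1, 4]]

Since D sits to the right of W, W = AD⁻¹.
D has determinant -3; D⁻¹ = [[5/3, -2/3, 10/3], [-4/3, 1/3, -8/3], [-6, 2, -11]].
W = AD⁻¹ = [[-9, 12, -6], [-18, 9, -8]] · [[5/3, -2/3, 10/3], [-4/3, 1/3, -8/3], [-6, 2, -11]] = [[5, -2, 4], [6, -1, 4]].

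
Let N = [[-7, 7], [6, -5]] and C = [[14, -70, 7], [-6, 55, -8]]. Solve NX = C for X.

X = [[4, 5, -3], [6, -5, -2]]

N is on the left of X, so left-multiply by N⁻¹: X = N⁻¹C.
det N = -7, so N⁻¹ = [[5/7, 1], [6/7, 1]].
X = N⁻¹C = [[5/7, 1], [6/7, 1]] · [[14, -70, 7], [-6, 55, -8]] = [[4, 5, -3], [6, -5, -2]].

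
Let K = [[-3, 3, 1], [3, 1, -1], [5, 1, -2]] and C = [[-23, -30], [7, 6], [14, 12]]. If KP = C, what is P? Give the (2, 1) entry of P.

K is on the left of P, so left-multiply by K⁻¹: P = K⁻¹C.
det K = 4, so K⁻¹ = [[-1/4, 7/4, -1], [1/4, 1/4, 0], [-1/2, 9/2, -3]].
P = K⁻¹C = [[-1/4, 7/4, -1], [1/4, 1/4, 0], [-1/2, 9/2, -3]] · [[-23, -30], [7, 6], [14, 12]] = [[4, 6], [-4, -6], [1, 6]].

-4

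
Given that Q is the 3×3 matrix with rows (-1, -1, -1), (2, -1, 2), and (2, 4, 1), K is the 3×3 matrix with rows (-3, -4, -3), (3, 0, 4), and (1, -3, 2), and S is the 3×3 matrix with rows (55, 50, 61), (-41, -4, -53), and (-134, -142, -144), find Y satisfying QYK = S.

Isolating Y: multiply by Q⁻¹ from the left and K⁻¹ from the right, so Y = Q⁻¹SK⁻¹.
det Q = -3, so Q⁻¹ = [[3, 1, 1], [-2/3, -1/3, 0], [-10/3, -2/3, -1]].
det K = -1; the adjugate gives K⁻¹ = [[-12, -17, 16], [2, 3, -3], [9, 13, -12]].
Q⁻¹S = [[-10, 4, -14], [-23, -32, -23], [-22, -22, -24]].
Y = (Q⁻¹S)K⁻¹ = [[2, 0, -4], [5, -4, 4], [4, -4, 2]].

Y = [[2, 0, -4], [5, -4, 4], [4, -4, 2]]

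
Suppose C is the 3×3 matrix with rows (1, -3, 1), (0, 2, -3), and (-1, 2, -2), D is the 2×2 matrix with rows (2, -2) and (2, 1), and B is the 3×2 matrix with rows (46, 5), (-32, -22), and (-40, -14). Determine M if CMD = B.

M = [[2, 4], [-2, -3], [-2, 4]]

M = C⁻¹BD⁻¹ (apply C⁻¹ on the left and D⁻¹ on the right).
det C = -5, so C⁻¹ = [[-2/5, 4/5, -7/5], [-3/5, 1/5, -3/5], [-2/5, -1/5, -2/5]].
det D = 6; the adjugate gives D⁻¹ = [[1/6, 1/3], [-1/3, 1/3]].
C⁻¹B = [[12, 0], [-10, 1], [4, 8]].
M = (C⁻¹B)D⁻¹ = [[2, 4], [-2, -3], [-2, 4]].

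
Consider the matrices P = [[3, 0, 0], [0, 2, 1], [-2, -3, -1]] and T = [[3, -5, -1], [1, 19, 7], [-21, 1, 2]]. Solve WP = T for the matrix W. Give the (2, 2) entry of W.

Right-multiplying both sides by P⁻¹ gives W = TP⁻¹.
det P = 3; the adjugate gives P⁻¹ = [[1/3, 0, 0], [-2/3, -1, -1], [4/3, 3, 2]].
W = TP⁻¹ = [[3, -5, -1], [1, 19, 7], [-21, 1, 2]] · [[1/3, 0, 0], [-2/3, -1, -1], [4/3, 3, 2]] = [[3, 2, 3], [-3, 2, -5], [-5, 5, 3]].

2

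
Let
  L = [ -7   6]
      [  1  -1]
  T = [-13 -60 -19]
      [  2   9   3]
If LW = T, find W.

W = [[1, 6, 1], [-1, -3, -2]]

Since L multiplies W on the left, W = L⁻¹T.
det L = 1; the adjugate gives L⁻¹ = [[-1, -6], [-1, -7]].
W = L⁻¹T = [[-1, -6], [-1, -7]] · [[-13, -60, -19], [2, 9, 3]] = [[1, 6, 1], [-1, -3, -2]].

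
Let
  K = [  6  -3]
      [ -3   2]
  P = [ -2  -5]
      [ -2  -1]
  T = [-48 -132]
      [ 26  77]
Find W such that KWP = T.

W = [[2, 1], [-5, 3]]

W = K⁻¹TP⁻¹ (apply K⁻¹ on the left and P⁻¹ on the right).
det K = 3; the adjugate gives K⁻¹ = [[2/3, 1], [1, 2]].
det P = -8; the adjugate gives P⁻¹ = [[1/8, -5/8], [-1/4, 1/4]].
K⁻¹T = [[-6, -11], [4, 22]].
W = (K⁻¹T)P⁻¹ = [[2, 1], [-5, 3]].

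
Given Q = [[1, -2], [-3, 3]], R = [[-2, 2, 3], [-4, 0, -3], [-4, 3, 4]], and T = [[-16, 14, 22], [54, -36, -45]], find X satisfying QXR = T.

X = [[2, 2, 2], [5, 2, -4]]

Isolating X: multiply by Q⁻¹ from the left and R⁻¹ from the right, so X = Q⁻¹TR⁻¹.
det Q = -3, so Q⁻¹ = [[-1, -2/3], [-1, -1/3]].
R has determinant 2; R⁻¹ = [[9/2, 1/2, -3], [14, 2, -9], [-6, -1, 4]].
Q⁻¹T = [[-20, 10, 8], [-2, -2, -7]].
X = (Q⁻¹T)R⁻¹ = [[2, 2, 2], [5, 2, -4]].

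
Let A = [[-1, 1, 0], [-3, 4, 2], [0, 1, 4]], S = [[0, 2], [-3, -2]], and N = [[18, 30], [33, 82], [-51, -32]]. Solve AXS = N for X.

X = A⁻¹NS⁻¹ (apply A⁻¹ on the left and S⁻¹ on the right).
det A = -2; the adjugate gives A⁻¹ = [[-7, 2, -1], [-6, 2, -1], [3/2, -1/2, 1/2]].
det S = 6; the adjugate gives S⁻¹ = [[-1/3, -1/3], [1/2, 0]].
A⁻¹N = [[-9, -14], [9, 16], [-15, -12]].
X = (A⁻¹N)S⁻¹ = [[-4, 3], [5, -3], [-1, 5]].

X = [[-4, 3], [5, -3], [-1, 5]]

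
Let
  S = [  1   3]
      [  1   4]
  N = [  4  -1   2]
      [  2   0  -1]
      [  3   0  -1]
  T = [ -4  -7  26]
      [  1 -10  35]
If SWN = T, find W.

W = [[-2, 2, -5], [3, -2, -1]]

W = S⁻¹TN⁻¹ (apply S⁻¹ on the left and N⁻¹ on the right).
det S = 1, so S⁻¹ = [[4, -3], [-1, 1]].
det N = 1, so N⁻¹ = [[0, -1, 1], [-1, -10, 8], [0, -3, 2]].
S⁻¹T = [[-19, 2, -1], [5, -3, 9]].
W = (S⁻¹T)N⁻¹ = [[-2, 2, -5], [3, -2, -1]].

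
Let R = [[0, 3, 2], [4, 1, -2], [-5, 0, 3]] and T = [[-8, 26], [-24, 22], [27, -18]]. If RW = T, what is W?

Left-multiplying both sides by R⁻¹ gives W = R⁻¹T.
det R = 4; the adjugate gives R⁻¹ = [[3/4, -9/4, -2], [-1/2, 5/2, 2], [5/4, -15/4, -3]].
W = R⁻¹T = [[3/4, -9/4, -2], [-1/2, 5/2, 2], [5/4, -15/4, -3]] · [[-8, 26], [-24, 22], [27, -18]] = [[-6, 6], [-2, 6], [-1, 4]].

W = [[-6, 6], [-2, 6], [-1, 4]]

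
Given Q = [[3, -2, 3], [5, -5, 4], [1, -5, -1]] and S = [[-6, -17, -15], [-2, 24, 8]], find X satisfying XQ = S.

Since Q sits to the right of X, X = SQ⁻¹.
Q has determinant -3; Q⁻¹ = [[-25/3, 17/3, -7/3], [-3, 2, -1], [20/3, -13/3, 5/3]].
X = SQ⁻¹ = [[-6, -17, -15], [-2, 24, 8]] · [[-25/3, 17/3, -7/3], [-3, 2, -1], [20/3, -13/3, 5/3]] = [[1, -3, 6], [-2, 2, -6]].

X = [[1, -3, 6], [-2, 2, -6]]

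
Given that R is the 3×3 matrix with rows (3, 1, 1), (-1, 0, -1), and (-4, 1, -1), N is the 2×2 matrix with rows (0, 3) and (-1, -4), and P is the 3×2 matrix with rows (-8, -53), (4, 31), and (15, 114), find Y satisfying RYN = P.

Isolating Y: multiply by R⁻¹ from the left and N⁻¹ from the right, so Y = R⁻¹PN⁻¹.
det R = 5; the adjugate gives R⁻¹ = [[1/5, 2/5, -1/5], [3/5, 1/5, 2/5], [-1/5, -7/5, 1/5]].
det N = 3; the adjugate gives N⁻¹ = [[-4/3, -1], [1/3, 0]].
R⁻¹P = [[-3, -21], [2, 20], [-1, -10]].
Y = (R⁻¹P)N⁻¹ = [[-3, 3], [4, -2], [-2, 1]].

Y = [[-3, 3], [4, -2], [-2, 1]]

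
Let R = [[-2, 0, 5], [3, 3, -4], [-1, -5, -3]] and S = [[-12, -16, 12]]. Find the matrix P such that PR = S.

Since R sits to the right of P, P = SR⁻¹.
R has determinant -2; R⁻¹ = [[29/2, 25/2, 15/2], [-13/2, -11/2, -7/2], [6, 5, 3]].
P = SR⁻¹ = [[-12, -16, 12]] · [[29/2, 25/2, 15/2], [-13/2, -11/2, -7/2], [6, 5, 3]] = [[2, -2, 2]].

P = [[2, -2, 2]]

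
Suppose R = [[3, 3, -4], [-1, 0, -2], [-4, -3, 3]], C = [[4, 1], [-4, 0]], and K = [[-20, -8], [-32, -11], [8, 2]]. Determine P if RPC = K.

P = R⁻¹KC⁻¹ (apply R⁻¹ on the left and C⁻¹ on the right).
R has determinant 3; R⁻¹ = [[-2, 1, -2], [11/3, -7/3, 10/3], [1, -1, 1]].
det C = 4, so C⁻¹ = [[0, -1/4], [1, 1]].
R⁻¹K = [[-8, 1], [28, 3], [20, 5]].
P = (R⁻¹K)C⁻¹ = [[1, 3], [3, -4], [5, 0]].

P = [[1, 3], [3, -4], [5, 0]]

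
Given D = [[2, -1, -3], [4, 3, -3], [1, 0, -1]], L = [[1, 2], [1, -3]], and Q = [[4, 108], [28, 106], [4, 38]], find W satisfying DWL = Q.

W = [[5, -1], [1, 3], [-5, 5]]

Isolating W: multiply by D⁻¹ from the left and L⁻¹ from the right, so W = D⁻¹QL⁻¹.
det D = 2; the adjugate gives D⁻¹ = [[-3/2, -1/2, 6], [1/2, 1/2, -3], [-3/2, -1/2, 5]].
det L = -5; the adjugate gives L⁻¹ = [[3/5, 2/5], [1/5, -1/5]].
D⁻¹Q = [[4, 13], [4, -7], [0, -25]].
W = (D⁻¹Q)L⁻¹ = [[5, -1], [1, 3], [-5, 5]].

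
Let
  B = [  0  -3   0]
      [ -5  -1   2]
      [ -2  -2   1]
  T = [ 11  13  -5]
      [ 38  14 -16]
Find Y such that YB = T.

Right-multiplying both sides by B⁻¹ gives Y = TB⁻¹.
det B = -3, so B⁻¹ = [[-1, -1, 2], [-1/3, 0, 0], [-8/3, -2, 5]].
Y = TB⁻¹ = [[11, 13, -5], [38, 14, -16]] · [[-1, -1, 2], [-1/3, 0, 0], [-8/3, -2, 5]] = [[-2, -1, -3], [0, -6, -4]].

Y = [[-2, -1, -3], [0, -6, -4]]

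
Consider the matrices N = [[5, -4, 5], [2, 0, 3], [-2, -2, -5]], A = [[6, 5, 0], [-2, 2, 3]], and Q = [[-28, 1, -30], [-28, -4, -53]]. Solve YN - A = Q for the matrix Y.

YN = Q + A = [[-22, 6, -30], [-30, -2, -50]].
N is on the right of Y, so right-multiply by N⁻¹: Y = (Q + A)N⁻¹.
det N = -6; the adjugate gives N⁻¹ = [[-1, 5, 2], [-2/3, 5/2, 5/6], [2/3, -3, -4/3]].
Y = (Q + A)N⁻¹ = [[-2, -5, 1], [-2, -5, 5]].

Y = [[-2, -5, 1], [-2, -5, 5]]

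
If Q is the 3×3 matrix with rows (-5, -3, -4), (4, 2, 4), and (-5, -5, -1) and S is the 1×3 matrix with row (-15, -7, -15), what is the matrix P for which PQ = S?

Since Q sits to the right of P, P = SQ⁻¹.
det Q = -2, so Q⁻¹ = [[-9, -17/2, 2], [8, 15/2, -2], [5, 5, -1]].
P = SQ⁻¹ = [[-15, -7, -15]] · [[-9, -17/2, 2], [8, 15/2, -2], [5, 5, -1]] = [[4, 0, -1]].

P = [[4, 0, -1]]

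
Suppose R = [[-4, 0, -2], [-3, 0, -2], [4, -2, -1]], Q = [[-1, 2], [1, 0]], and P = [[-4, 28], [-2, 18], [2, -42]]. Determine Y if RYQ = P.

Y = [[-5, -3], [-1, 3], [3, 1]]

Left-multiply by R⁻¹ and right-multiply by Q⁻¹: Y = R⁻¹PQ⁻¹.
R has determinant 4; R⁻¹ = [[-1, 1, 0], [-11/4, 3, -1/2], [3/2, -2, 0]].
det Q = -2, so Q⁻¹ = [[0, 1], [1/2, 1/2]].
R⁻¹P = [[2, -10], [4, -2], [-2, 6]].
Y = (R⁻¹P)Q⁻¹ = [[-5, -3], [-1, 3], [3, 1]].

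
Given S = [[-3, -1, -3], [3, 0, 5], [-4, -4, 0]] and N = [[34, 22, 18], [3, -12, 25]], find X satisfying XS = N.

X = [[-6, 0, -4], [0, 5, 3]]

Right-multiplying both sides by S⁻¹ gives X = NS⁻¹.
det S = -4; the adjugate gives S⁻¹ = [[-5, -3, 5/4], [5, 3, -3/2], [3, 2, -3/4]].
X = NS⁻¹ = [[34, 22, 18], [3, -12, 25]] · [[-5, -3, 5/4], [5, 3, -3/2], [3, 2, -3/4]] = [[-6, 0, -4], [0, 5, 3]].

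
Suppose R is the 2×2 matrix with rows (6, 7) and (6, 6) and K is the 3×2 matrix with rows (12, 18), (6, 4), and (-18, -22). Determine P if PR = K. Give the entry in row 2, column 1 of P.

R is on the right of P, so right-multiply by R⁻¹: P = KR⁻¹.
det R = -6; the adjugate gives R⁻¹ = [[-1, 7/6], [1, -1]].
P = KR⁻¹ = [[12, 18], [6, 4], [-18, -22]] · [[-1, 7/6], [1, -1]] = [[6, -4], [-2, 3], [-4, 1]].

-2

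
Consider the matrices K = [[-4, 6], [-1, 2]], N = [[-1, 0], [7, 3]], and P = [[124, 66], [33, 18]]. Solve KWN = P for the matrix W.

Left-multiply by K⁻¹ and right-multiply by N⁻¹: W = K⁻¹PN⁻¹.
det K = -2; the adjugate gives K⁻¹ = [[-1, 3], [-1/2, 2]].
det N = -3, so N⁻¹ = [[-1, 0], [7/3, 1/3]].
K⁻¹P = [[-25, -12], [4, 3]].
W = (K⁻¹P)N⁻¹ = [[-3, -4], [3, 1]].

W = [[-3, -4], [3, 1]]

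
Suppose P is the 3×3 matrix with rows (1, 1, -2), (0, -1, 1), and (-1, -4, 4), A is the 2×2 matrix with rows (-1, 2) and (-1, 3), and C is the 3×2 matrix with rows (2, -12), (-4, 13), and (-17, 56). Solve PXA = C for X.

X = [[1, -2], [-3, -4], [-4, 1]]

X = P⁻¹CA⁻¹ (apply P⁻¹ on the left and A⁻¹ on the right).
det P = 1, so P⁻¹ = [[0, 4, -1], [-1, 2, -1], [-1, 3, -1]].
A has determinant -1; A⁻¹ = [[-3, 2], [-1, 1]].
P⁻¹C = [[1, -4], [7, -18], [3, -5]].
X = (P⁻¹C)A⁻¹ = [[1, -2], [-3, -4], [-4, 1]].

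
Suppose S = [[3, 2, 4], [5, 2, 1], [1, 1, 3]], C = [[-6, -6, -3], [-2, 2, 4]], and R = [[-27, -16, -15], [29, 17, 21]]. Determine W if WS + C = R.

W = [[1, -4, -4], [4, 4, -1]]

WS = R − C = [[-21, -10, -12], [31, 15, 17]].
S is on the right of W, so right-multiply by S⁻¹: W = (R − C)S⁻¹.
det S = -1; the adjugate gives S⁻¹ = [[-5, 2, 6], [14, -5, -17], [-3, 1, 4]].
W = (R − C)S⁻¹ = [[1, -4, -4], [4, 4, -1]].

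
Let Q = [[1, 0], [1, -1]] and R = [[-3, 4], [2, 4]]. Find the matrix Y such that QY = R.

Since Q multiplies Y on the left, Y = Q⁻¹R.
det Q = -1; the adjugate gives Q⁻¹ = [[1, 0], [1, -1]].
Y = Q⁻¹R = [[1, 0], [1, -1]] · [[-3, 4], [2, 4]] = [[-3, 4], [-5, 0]].

Y = [[-3, 4], [-5, 0]]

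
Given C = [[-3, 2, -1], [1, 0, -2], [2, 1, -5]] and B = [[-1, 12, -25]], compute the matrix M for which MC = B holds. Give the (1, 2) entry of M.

Right-multiplying both sides by C⁻¹ gives M = BC⁻¹.
det C = -5, so C⁻¹ = [[-2/5, -9/5, 4/5], [-1/5, -17/5, 7/5], [-1/5, -7/5, 2/5]].
M = BC⁻¹ = [[-1, 12, -25]] · [[-2/5, -9/5, 4/5], [-1/5, -17/5, 7/5], [-1/5, -7/5, 2/5]] = [[3, -4, 6]].

-4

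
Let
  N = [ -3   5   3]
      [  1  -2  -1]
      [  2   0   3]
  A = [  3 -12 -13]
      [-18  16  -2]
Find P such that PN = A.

Right-multiplying both sides by N⁻¹ gives P = AN⁻¹.
det N = 5; the adjugate gives N⁻¹ = [[-6/5, -3, 1/5], [-1, -3, 0], [4/5, 2, 1/5]].
P = AN⁻¹ = [[3, -12, -13], [-18, 16, -2]] · [[-6/5, -3, 1/5], [-1, -3, 0], [4/5, 2, 1/5]] = [[-2, 1, -2], [4, 2, -4]].

P = [[-2, 1, -2], [4, 2, -4]]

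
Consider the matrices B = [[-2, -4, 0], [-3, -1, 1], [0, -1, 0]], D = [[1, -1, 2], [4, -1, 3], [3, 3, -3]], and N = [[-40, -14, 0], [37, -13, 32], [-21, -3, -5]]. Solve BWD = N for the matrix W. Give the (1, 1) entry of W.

W = B⁻¹ND⁻¹ (apply B⁻¹ on the left and D⁻¹ on the right).
det B = -2; the adjugate gives B⁻¹ = [[-1/2, 0, 2], [0, 0, -1], [-3/2, 1, 5]].
D has determinant 3; D⁻¹ = [[-2, 1, -1/3], [7, -3, 5/3], [5, -2, 1]].
B⁻¹N = [[-22, 1, -10], [21, 3, 5], [-8, -7, 7]].
W = (B⁻¹N)D⁻¹ = [[1, -5, -1], [4, 2, 3], [2, -1, -2]].

1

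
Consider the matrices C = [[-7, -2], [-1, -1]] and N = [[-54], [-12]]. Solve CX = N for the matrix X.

X = [[6], [6]]

C is on the left of X, so left-multiply by C⁻¹: X = C⁻¹N.
det C = 5; the adjugate gives C⁻¹ = [[-1/5, 2/5], [1/5, -7/5]].
X = C⁻¹N = [[-1/5, 2/5], [1/5, -7/5]] · [[-54], [-12]] = [[6], [6]].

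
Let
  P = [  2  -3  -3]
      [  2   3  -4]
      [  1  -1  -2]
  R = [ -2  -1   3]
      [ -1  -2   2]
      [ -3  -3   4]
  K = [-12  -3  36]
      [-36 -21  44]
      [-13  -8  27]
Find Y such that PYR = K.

Y = [[1, -5, -2], [-4, -5, 5], [-4, -4, 0]]

Y = P⁻¹KR⁻¹ (apply P⁻¹ on the left and R⁻¹ on the right).
P has determinant -5; P⁻¹ = [[2, 3/5, -21/5], [0, 1/5, -2/5], [1, 1/5, -12/5]].
det R = -3, so R⁻¹ = [[2/3, 5/3, -4/3], [2/3, -1/3, -1/3], [1, 1, -1]].
P⁻¹K = [[9, 15, -15], [-2, -1, -2], [12, 12, -20]].
Y = (P⁻¹K)R⁻¹ = [[1, -5, -2], [-4, -5, 5], [-4, -4, 0]].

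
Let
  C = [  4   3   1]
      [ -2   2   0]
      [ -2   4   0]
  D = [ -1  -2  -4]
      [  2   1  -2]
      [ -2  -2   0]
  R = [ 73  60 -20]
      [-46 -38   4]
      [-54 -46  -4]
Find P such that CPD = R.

P = [[-1, 5, -4], [2, -2, -1], [-5, 2, 0]]

Left-multiply by C⁻¹ and right-multiply by D⁻¹: P = C⁻¹RD⁻¹.
det C = -4, so C⁻¹ = [[0, -1, 1/2], [0, -1/2, 1/2], [1, 11/2, -7/2]].
D has determinant 4; D⁻¹ = [[-1, 2, 2], [1, -2, -5/2], [-1/2, 1/2, 3/4]].
C⁻¹R = [[19, 15, -6], [-4, -4, -4], [9, 12, 16]].
P = (C⁻¹R)D⁻¹ = [[-1, 5, -4], [2, -2, -1], [-5, 2, 0]].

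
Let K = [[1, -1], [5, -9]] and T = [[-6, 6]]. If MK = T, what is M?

Since K sits to the right of M, M = TK⁻¹.
det K = -4; the adjugate gives K⁻¹ = [[9/4, -1/4], [5/4, -1/4]].
M = TK⁻¹ = [[-6, 6]] · [[9/4, -1/4], [5/4, -1/4]] = [[-6, 0]].

M = [[-6, 0]]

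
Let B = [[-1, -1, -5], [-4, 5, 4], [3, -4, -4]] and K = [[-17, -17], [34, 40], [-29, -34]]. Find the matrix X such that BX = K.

X = [[1, -2], [6, 4], [2, 3]]

Left-multiplying both sides by B⁻¹ gives X = B⁻¹K.
det B = 3; the adjugate gives B⁻¹ = [[-4/3, 16/3, 7], [-4/3, 19/3, 8], [1/3, -7/3, -3]].
X = B⁻¹K = [[-4/3, 16/3, 7], [-4/3, 19/3, 8], [1/3, -7/3, -3]] · [[-17, -17], [34, 40], [-29, -34]] = [[1, -2], [6, 4], [2, 3]].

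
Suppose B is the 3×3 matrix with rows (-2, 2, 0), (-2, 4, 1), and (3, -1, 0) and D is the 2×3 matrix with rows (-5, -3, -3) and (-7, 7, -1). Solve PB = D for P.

B is on the right of P, so right-multiply by B⁻¹: P = DB⁻¹.
det B = 4; the adjugate gives B⁻¹ = [[1/4, 0, 1/2], [3/4, 0, 1/2], [-5/2, 1, -1]].
P = DB⁻¹ = [[-5, -3, -3], [-7, 7, -1]] · [[1/4, 0, 1/2], [3/4, 0, 1/2], [-5/2, 1, -1]] = [[4, -3, -1], [6, -1, 1]].

P = [[4, -3, -1], [6, -1, 1]]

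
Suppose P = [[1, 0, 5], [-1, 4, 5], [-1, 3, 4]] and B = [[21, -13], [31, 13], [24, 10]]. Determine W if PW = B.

W = [[1, -3], [3, 5], [4, -2]]

P is on the left of W, so left-multiply by P⁻¹: W = P⁻¹B.
det P = 6, so P⁻¹ = [[1/6, 5/2, -10/3], [-1/6, 3/2, -5/3], [1/6, -1/2, 2/3]].
W = P⁻¹B = [[1/6, 5/2, -10/3], [-1/6, 3/2, -5/3], [1/6, -1/2, 2/3]] · [[21, -13], [31, 13], [24, 10]] = [[1, -3], [3, 5], [4, -2]].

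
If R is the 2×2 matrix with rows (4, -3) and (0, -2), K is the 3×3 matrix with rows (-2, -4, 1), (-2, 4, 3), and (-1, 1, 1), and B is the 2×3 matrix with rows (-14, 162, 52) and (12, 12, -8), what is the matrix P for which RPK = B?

Isolating P: multiply by R⁻¹ from the left and K⁻¹ from the right, so P = R⁻¹BK⁻¹.
det R = -8, so R⁻¹ = [[1/4, -3/8], [0, -1/2]].
det K = 4, so K⁻¹ = [[1/4, 5/4, -4], [-1/4, -1/4, 1], [1/2, 3/2, -4]].
R⁻¹B = [[-8, 36, 16], [-6, -6, 4]].
P = (R⁻¹B)K⁻¹ = [[-3, 5, 4], [2, 0, 2]].

P = [[-3, 5, 4], [2, 0, 2]]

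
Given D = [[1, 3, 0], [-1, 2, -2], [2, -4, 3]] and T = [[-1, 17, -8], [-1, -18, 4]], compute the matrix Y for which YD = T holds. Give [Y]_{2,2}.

1

Since D sits to the right of Y, Y = TD⁻¹.
D has determinant -5; D⁻¹ = [[2/5, 9/5, 6/5], [1/5, -3/5, -2/5], [0, -2, -1]].
Y = TD⁻¹ = [[-1, 17, -8], [-1, -18, 4]] · [[2/5, 9/5, 6/5], [1/5, -3/5, -2/5], [0, -2, -1]] = [[3, 4, 0], [-4, 1, 2]].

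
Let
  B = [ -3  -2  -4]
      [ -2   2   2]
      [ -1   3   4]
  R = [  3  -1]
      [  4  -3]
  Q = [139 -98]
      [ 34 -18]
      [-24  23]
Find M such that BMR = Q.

M = [[-1, -5], [5, 2], [-3, -5]]

M = B⁻¹QR⁻¹ (apply B⁻¹ on the left and R⁻¹ on the right).
det B = -2; the adjugate gives B⁻¹ = [[-1, 2, -2], [-3, 8, -7], [2, -11/2, 5]].
det R = -5, so R⁻¹ = [[3/5, -1/5], [4/5, -3/5]].
B⁻¹Q = [[-23, 16], [23, -11], [-29, 18]].
M = (B⁻¹Q)R⁻¹ = [[-1, -5], [5, 2], [-3, -5]].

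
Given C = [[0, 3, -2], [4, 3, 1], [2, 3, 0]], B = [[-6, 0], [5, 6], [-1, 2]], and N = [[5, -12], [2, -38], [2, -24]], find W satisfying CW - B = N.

W = [[5, -5], [-3, -4], [-4, 0]]

CW = N + B = [[-1, -12], [7, -32], [1, -22]].
C is on the left of W, so left-multiply by C⁻¹: W = C⁻¹(N + B).
C has determinant -6; C⁻¹ = [[1/2, 1, -3/2], [-1/3, -2/3, 4/3], [-1, -1, 2]].
W = C⁻¹(N + B) = [[5, -5], [-3, -4], [-4, 0]].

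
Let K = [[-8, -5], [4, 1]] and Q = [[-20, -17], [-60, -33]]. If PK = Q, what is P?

Since K sits to the right of P, P = QK⁻¹.
K has determinant 12; K⁻¹ = [[1/12, 5/12], [-1/3, -2/3]].
P = QK⁻¹ = [[-20, -17], [-60, -33]] · [[1/12, 5/12], [-1/3, -2/3]] = [[4, 3], [6, -3]].

P = [[4, 3], [6, -3]]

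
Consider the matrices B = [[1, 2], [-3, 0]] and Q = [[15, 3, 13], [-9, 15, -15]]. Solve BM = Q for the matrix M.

Left-multiplying both sides by B⁻¹ gives M = B⁻¹Q.
B has determinant 6; B⁻¹ = [[0, -1/3], [1/2, 1/6]].
M = B⁻¹Q = [[0, -1/3], [1/2, 1/6]] · [[15, 3, 13], [-9, 15, -15]] = [[3, -5, 5], [6, 4, 4]].

M = [[3, -5, 5], [6, 4, 4]]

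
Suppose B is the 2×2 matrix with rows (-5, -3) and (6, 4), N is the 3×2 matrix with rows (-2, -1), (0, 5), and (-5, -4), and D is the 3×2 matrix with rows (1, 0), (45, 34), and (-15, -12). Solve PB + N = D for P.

PB = D − N = [[3, 1], [45, 29], [-10, -8]].
B is on the right of P, so right-multiply by B⁻¹: P = (D − N)B⁻¹.
det B = -2, so B⁻¹ = [[-2, -3/2], [3, 5/2]].
P = (D − N)B⁻¹ = [[-3, -2], [-3, 5], [-4, -5]].

P = [[-3, -2], [-3, 5], [-4, -5]]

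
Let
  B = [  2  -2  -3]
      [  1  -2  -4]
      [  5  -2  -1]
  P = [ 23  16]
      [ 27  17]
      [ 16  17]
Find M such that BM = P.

M = [[1, 3], [-3, 1], [-5, -4]]

Since B multiplies M on the left, M = B⁻¹P.
det B = 2, so B⁻¹ = [[-3, 2, 1], [-19/2, 13/2, 5/2], [4, -3, -1]].
M = B⁻¹P = [[-3, 2, 1], [-19/2, 13/2, 5/2], [4, -3, -1]] · [[23, 16], [27, 17], [16, 17]] = [[1, 3], [-3, 1], [-5, -4]].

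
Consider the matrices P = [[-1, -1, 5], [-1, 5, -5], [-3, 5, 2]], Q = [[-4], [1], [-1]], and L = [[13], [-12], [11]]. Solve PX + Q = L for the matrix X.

X = [[-2], [0], [3]]

PX = L − Q = [[17], [-13], [12]].
P is on the left of X, so left-multiply by P⁻¹: X = P⁻¹(L − Q).
det P = -2; the adjugate gives P⁻¹ = [[-35/2, -27/2, 10], [-17/2, -13/2, 5], [-5, -4, 3]].
X = P⁻¹(L − Q) = [[-2], [0], [3]].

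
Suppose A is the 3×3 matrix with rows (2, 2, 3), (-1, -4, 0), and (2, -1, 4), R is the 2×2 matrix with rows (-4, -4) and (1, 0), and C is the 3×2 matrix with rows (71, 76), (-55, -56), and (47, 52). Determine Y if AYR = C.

Left-multiply by A⁻¹ and right-multiply by R⁻¹: Y = A⁻¹CR⁻¹.
det A = 3; the adjugate gives A⁻¹ = [[-16/3, -11/3, 4], [4/3, 2/3, -1], [3, 2, -2]].
R has determinant 4; R⁻¹ = [[0, 1], [-1/4, -1]].
A⁻¹C = [[11, 8], [11, 12], [9, 12]].
Y = (A⁻¹C)R⁻¹ = [[-2, 3], [-3, -1], [-3, -3]].

Y = [[-2, 3], [-3, -1], [-3, -3]]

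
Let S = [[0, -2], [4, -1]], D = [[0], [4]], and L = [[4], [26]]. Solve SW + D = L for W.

W = [[5], [-2]]

SW = L − D = [[4], [22]].
S is on the left of W, so left-multiply by S⁻¹: W = S⁻¹(L − D).
S has determinant 8; S⁻¹ = [[-1/8, 1/4], [-1/2, 0]].
W = S⁻¹(L − D) = [[5], [-2]].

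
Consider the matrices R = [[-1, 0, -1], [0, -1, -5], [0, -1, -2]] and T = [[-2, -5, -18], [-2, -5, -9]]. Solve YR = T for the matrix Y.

Right-multiplying both sides by R⁻¹ gives Y = TR⁻¹.
det R = 3; the adjugate gives R⁻¹ = [[-1, 1/3, -1/3], [0, 2/3, -5/3], [0, -1/3, 1/3]].
Y = TR⁻¹ = [[-2, -5, -18], [-2, -5, -9]] · [[-1, 1/3, -1/3], [0, 2/3, -5/3], [0, -1/3, 1/3]] = [[2, 2, 3], [2, -1, 6]].

Y = [[2, 2, 3], [2, -1, 6]]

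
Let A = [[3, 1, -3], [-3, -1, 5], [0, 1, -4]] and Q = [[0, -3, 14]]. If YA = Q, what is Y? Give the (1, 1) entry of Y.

1

Since A sits to the right of Y, Y = QA⁻¹.
det A = -6, so A⁻¹ = [[1/6, -1/6, -1/3], [2, 2, 1], [1/2, 1/2, 0]].
Y = QA⁻¹ = [[0, -3, 14]] · [[1/6, -1/6, -1/3], [2, 2, 1], [1/2, 1/2, 0]] = [[1, 1, -3]].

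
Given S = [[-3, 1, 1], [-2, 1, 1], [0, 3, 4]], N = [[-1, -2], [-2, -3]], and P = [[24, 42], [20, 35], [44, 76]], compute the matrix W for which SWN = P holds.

Left-multiply by S⁻¹ and right-multiply by N⁻¹: W = S⁻¹PN⁻¹.
S has determinant -1; S⁻¹ = [[-1, 1, 0], [-8, 12, -1], [6, -9, 1]].
det N = -1, so N⁻¹ = [[3, -2], [-2, 1]].
S⁻¹P = [[-4, -7], [4, 8], [8, 13]].
W = (S⁻¹P)N⁻¹ = [[2, 1], [-4, 0], [-2, -3]].

W = [[2, 1], [-4, 0], [-2, -3]]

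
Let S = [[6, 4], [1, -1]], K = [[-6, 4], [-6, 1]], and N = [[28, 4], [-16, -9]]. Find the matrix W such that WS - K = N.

WS = N + K = [[22, 8], [-22, -8]].
Right-multiplying both sides by S⁻¹ gives W = (N + K)S⁻¹.
S has determinant -10; S⁻¹ = [[1/10, 2/5], [1/10, -3/5]].
W = (N + K)S⁻¹ = [[3, 4], [-3, -4]].

W = [[3, 4], [-3, -4]]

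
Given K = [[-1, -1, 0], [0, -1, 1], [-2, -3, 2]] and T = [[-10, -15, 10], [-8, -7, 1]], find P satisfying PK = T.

K is on the right of P, so right-multiply by K⁻¹: P = TK⁻¹.
det K = 1; the adjugate gives K⁻¹ = [[1, 2, -1], [-2, -2, 1], [-2, -1, 1]].
P = TK⁻¹ = [[-10, -15, 10], [-8, -7, 1]] · [[1, 2, -1], [-2, -2, 1], [-2, -1, 1]] = [[0, 0, 5], [4, -3, 2]].

P = [[0, 0, 5], [4, -3, 2]]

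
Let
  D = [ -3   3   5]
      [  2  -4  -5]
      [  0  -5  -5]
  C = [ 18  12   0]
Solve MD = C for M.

Since D sits to the right of M, M = CD⁻¹.
D has determinant -5; D⁻¹ = [[1, 2, -1], [-2, -3, 1], [2, 3, -6/5]].
M = CD⁻¹ = [[18, 12, 0]] · [[1, 2, -1], [-2, -3, 1], [2, 3, -6/5]] = [[-6, 0, -6]].

M = [[-6, 0, -6]]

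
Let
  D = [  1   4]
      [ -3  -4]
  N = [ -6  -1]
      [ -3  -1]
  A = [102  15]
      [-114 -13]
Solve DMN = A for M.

M = [[-3, 4], [-4, 0]]

Isolating M: multiply by D⁻¹ from the left and N⁻¹ from the right, so M = D⁻¹AN⁻¹.
det D = 8, so D⁻¹ = [[-1/2, -1/2], [3/8, 1/8]].
det N = 3; the adjugate gives N⁻¹ = [[-1/3, 1/3], [1, -2]].
D⁻¹A = [[6, -1], [24, 4]].
M = (D⁻¹A)N⁻¹ = [[-3, 4], [-4, 0]].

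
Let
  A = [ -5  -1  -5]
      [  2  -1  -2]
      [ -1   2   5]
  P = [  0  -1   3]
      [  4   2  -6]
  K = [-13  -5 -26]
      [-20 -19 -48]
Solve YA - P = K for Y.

Y = [[4, 4, 1], [5, 2, -5]]

YA = K + P = [[-13, -6, -23], [-16, -17, -54]].
Right-multiplying both sides by A⁻¹ gives Y = (K + P)A⁻¹.
A has determinant -2; A⁻¹ = [[1/2, 5/2, 3/2], [4, 15, 10], [-3/2, -11/2, -7/2]].
Y = (K + P)A⁻¹ = [[4, 4, 1], [5, 2, -5]].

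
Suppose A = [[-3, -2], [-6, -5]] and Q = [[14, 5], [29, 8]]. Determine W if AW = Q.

W = [[-4, -3], [-1, 2]]

A is on the left of W, so left-multiply by A⁻¹: W = A⁻¹Q.
det A = 3; the adjugate gives A⁻¹ = [[-5/3, 2/3], [2, -1]].
W = A⁻¹Q = [[-5/3, 2/3], [2, -1]] · [[14, 5], [29, 8]] = [[-4, -3], [-1, 2]].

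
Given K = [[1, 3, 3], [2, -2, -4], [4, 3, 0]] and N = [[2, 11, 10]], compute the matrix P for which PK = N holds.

P = [[-2, -4, 3]]

Since K sits to the right of P, P = NK⁻¹.
K has determinant 6; K⁻¹ = [[2, 3/2, -1], [-8/3, -2, 5/3], [7/3, 3/2, -4/3]].
P = NK⁻¹ = [[2, 11, 10]] · [[2, 3/2, -1], [-8/3, -2, 5/3], [7/3, 3/2, -4/3]] = [[-2, -4, 3]].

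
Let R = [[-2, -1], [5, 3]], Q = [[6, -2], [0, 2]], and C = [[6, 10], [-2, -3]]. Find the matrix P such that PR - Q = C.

P = [[4, 4], [1, 0]]

PR = C + Q = [[12, 8], [-2, -1]].
Since R sits to the right of P, P = (C + Q)R⁻¹.
det R = -1; the adjugate gives R⁻¹ = [[-3, -1], [5, 2]].
P = (C + Q)R⁻¹ = [[4, 4], [1, 0]].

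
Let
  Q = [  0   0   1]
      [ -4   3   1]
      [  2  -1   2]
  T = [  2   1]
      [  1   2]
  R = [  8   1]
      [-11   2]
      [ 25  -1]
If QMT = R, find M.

M = [[4, -4], [1, -3], [5, -2]]

M = Q⁻¹RT⁻¹ (apply Q⁻¹ on the left and T⁻¹ on the right).
det Q = -2, so Q⁻¹ = [[-7/2, 1/2, 3/2], [-5, 1, 2], [1, 0, 0]].
det T = 3, so T⁻¹ = [[2/3, -1/3], [-1/3, 2/3]].
Q⁻¹R = [[4, -4], [-1, -5], [8, 1]].
M = (Q⁻¹R)T⁻¹ = [[4, -4], [1, -3], [5, -2]].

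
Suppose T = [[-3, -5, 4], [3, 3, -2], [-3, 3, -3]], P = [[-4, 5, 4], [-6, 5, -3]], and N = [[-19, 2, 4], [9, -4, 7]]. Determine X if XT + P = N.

XT = N − P = [[-15, -3, 0], [15, -9, 10]].
Right-multiplying both sides by T⁻¹ gives X = (N − P)T⁻¹.
det T = 6; the adjugate gives T⁻¹ = [[-1/2, -1/2, -1/3], [5/2, 7/2, 1], [3, 4, 1]].
X = (N − P)T⁻¹ = [[0, -3, 2], [0, 1, -4]].

X = [[0, -3, 2], [0, 1, -4]]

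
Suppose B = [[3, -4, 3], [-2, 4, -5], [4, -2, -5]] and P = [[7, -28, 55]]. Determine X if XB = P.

X = [[5, -4, -4]]

B is on the right of X, so right-multiply by B⁻¹: X = PB⁻¹.
det B = -6; the adjugate gives B⁻¹ = [[5, 13/3, -4/3], [5, 9/2, -3/2], [2, 5/3, -2/3]].
X = PB⁻¹ = [[7, -28, 55]] · [[5, 13/3, -4/3], [5, 9/2, -3/2], [2, 5/3, -2/3]] = [[5, -4, -4]].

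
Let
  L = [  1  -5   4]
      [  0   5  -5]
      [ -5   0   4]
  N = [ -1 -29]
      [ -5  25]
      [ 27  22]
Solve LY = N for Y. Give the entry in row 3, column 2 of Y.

-2

Since L multiplies Y on the left, Y = L⁻¹N.
det L = -5; the adjugate gives L⁻¹ = [[-4, -4, -1], [-5, -24/5, -1], [-5, -5, -1]].
Y = L⁻¹N = [[-4, -4, -1], [-5, -24/5, -1], [-5, -5, -1]] · [[-1, -29], [-5, 25], [27, 22]] = [[-3, -6], [2, 3], [3, -2]].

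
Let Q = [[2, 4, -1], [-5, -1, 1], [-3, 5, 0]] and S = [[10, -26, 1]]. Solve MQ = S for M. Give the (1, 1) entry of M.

0

Q is on the right of M, so right-multiply by Q⁻¹: M = SQ⁻¹.
Q has determinant 6; Q⁻¹ = [[-5/6, -5/6, 1/2], [-1/2, -1/2, 1/2], [-14/3, -11/3, 3]].
M = SQ⁻¹ = [[10, -26, 1]] · [[-5/6, -5/6, 1/2], [-1/2, -1/2, 1/2], [-14/3, -11/3, 3]] = [[0, 1, -5]].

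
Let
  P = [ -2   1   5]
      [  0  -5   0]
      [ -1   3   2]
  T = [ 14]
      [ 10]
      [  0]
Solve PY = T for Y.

Left-multiplying both sides by P⁻¹ gives Y = P⁻¹T.
det P = -5; the adjugate gives P⁻¹ = [[2, -13/5, -5], [0, -1/5, 0], [1, -1, -2]].
Y = P⁻¹T = [[2, -13/5, -5], [0, -1/5, 0], [1, -1, -2]] · [[14], [10], [0]] = [[2], [-2], [4]].

Y = [[2], [-2], [4]]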